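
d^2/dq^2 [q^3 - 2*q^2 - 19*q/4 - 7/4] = 6*q - 4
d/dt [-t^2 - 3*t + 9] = -2*t - 3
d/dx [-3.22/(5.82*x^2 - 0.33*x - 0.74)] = (37.4808*x - 1.0626)/(-5.82*x^2 + 0.33*x + 0.74)^2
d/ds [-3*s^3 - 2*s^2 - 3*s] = -9*s^2 - 4*s - 3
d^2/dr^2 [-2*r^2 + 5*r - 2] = -4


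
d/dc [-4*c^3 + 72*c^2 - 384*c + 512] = -12*c^2 + 144*c - 384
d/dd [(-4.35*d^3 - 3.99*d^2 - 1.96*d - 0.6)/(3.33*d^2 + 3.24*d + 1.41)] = (-14.4855*d^4 - 28.188*d^3 - 24.8013*d^2 - 7.2558*d - 0.8196)/(11.0889*d^4 + 21.5784*d^3 + 19.8882*d^2 + 9.1368*d + 1.9881)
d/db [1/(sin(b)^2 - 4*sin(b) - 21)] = 2*(2 - sin(b))*cos(b)/((sin(b) - 7)^2*(sin(b) + 3)^2)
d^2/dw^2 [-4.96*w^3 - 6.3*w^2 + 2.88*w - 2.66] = -29.76*w - 12.6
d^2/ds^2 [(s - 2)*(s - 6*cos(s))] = 2*(3*s - 6)*cos(s) + 12*sin(s) + 2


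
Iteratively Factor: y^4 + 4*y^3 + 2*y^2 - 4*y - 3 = (y + 1)*(y^3 + 3*y^2 - y - 3) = (y + 1)^2*(y^2 + 2*y - 3) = (y - 1)*(y + 1)^2*(y + 3)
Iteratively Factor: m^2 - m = (m)*(m - 1)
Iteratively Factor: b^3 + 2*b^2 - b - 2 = (b - 1)*(b^2 + 3*b + 2) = (b - 1)*(b + 1)*(b + 2)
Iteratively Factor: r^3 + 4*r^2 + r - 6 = (r + 2)*(r^2 + 2*r - 3) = (r + 2)*(r + 3)*(r - 1)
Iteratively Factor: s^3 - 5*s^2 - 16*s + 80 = (s + 4)*(s^2 - 9*s + 20) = (s - 4)*(s + 4)*(s - 5)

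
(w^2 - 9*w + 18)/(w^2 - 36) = (w - 3)/(w + 6)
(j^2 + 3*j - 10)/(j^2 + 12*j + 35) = (j - 2)/(j + 7)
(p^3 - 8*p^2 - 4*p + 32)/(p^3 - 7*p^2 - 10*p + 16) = (p - 2)/(p - 1)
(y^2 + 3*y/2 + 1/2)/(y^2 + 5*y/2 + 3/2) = (2*y + 1)/(2*y + 3)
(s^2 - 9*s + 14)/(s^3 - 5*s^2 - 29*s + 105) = (s - 2)/(s^2 + 2*s - 15)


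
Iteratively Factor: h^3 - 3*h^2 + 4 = (h - 2)*(h^2 - h - 2) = (h - 2)*(h + 1)*(h - 2)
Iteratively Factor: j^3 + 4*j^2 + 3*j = (j + 1)*(j^2 + 3*j) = j*(j + 1)*(j + 3)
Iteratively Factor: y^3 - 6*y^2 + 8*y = (y)*(y^2 - 6*y + 8) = y*(y - 2)*(y - 4)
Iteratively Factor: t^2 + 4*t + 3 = (t + 1)*(t + 3)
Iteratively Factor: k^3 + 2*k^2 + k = (k + 1)*(k^2 + k) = k*(k + 1)*(k + 1)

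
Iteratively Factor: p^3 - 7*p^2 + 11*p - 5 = (p - 1)*(p^2 - 6*p + 5) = (p - 1)^2*(p - 5)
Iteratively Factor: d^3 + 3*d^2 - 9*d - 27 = (d + 3)*(d^2 - 9) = (d - 3)*(d + 3)*(d + 3)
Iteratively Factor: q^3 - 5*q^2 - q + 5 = (q + 1)*(q^2 - 6*q + 5) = (q - 5)*(q + 1)*(q - 1)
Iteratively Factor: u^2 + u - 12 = (u - 3)*(u + 4)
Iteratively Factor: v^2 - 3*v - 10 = (v - 5)*(v + 2)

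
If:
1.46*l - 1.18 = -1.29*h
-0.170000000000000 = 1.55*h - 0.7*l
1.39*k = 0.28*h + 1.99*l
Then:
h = 0.18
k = 0.96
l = 0.65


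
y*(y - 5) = y^2 - 5*y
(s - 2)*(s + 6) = s^2 + 4*s - 12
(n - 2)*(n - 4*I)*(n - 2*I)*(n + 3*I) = n^4 - 2*n^3 - 3*I*n^3 + 10*n^2 + 6*I*n^2 - 20*n - 24*I*n + 48*I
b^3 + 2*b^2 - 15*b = b*(b - 3)*(b + 5)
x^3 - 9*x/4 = x*(x - 3/2)*(x + 3/2)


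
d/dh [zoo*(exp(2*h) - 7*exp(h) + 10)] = zoo*(exp(h) + 1)*exp(h)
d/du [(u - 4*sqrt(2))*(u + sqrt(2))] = 2*u - 3*sqrt(2)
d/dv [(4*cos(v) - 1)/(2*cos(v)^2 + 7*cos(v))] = (-7*sin(v)^3/cos(v)^2 + sin(v) - 4*tan(v))/(2*cos(v) + 7)^2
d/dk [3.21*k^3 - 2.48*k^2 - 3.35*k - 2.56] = 9.63*k^2 - 4.96*k - 3.35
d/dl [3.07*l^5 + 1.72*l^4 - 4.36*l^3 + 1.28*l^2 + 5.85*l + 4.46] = 15.35*l^4 + 6.88*l^3 - 13.08*l^2 + 2.56*l + 5.85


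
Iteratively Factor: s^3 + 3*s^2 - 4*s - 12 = (s - 2)*(s^2 + 5*s + 6) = (s - 2)*(s + 2)*(s + 3)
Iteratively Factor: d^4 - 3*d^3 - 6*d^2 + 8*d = (d)*(d^3 - 3*d^2 - 6*d + 8) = d*(d - 1)*(d^2 - 2*d - 8) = d*(d - 4)*(d - 1)*(d + 2)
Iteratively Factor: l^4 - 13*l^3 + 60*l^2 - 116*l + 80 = (l - 4)*(l^3 - 9*l^2 + 24*l - 20) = (l - 4)*(l - 2)*(l^2 - 7*l + 10) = (l - 5)*(l - 4)*(l - 2)*(l - 2)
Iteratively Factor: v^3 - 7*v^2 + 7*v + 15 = (v - 5)*(v^2 - 2*v - 3) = (v - 5)*(v + 1)*(v - 3)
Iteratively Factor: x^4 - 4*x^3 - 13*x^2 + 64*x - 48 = (x - 4)*(x^3 - 13*x + 12) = (x - 4)*(x + 4)*(x^2 - 4*x + 3) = (x - 4)*(x - 1)*(x + 4)*(x - 3)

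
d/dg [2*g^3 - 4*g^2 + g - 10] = 6*g^2 - 8*g + 1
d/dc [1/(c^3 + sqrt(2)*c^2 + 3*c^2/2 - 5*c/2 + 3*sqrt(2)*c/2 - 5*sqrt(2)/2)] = 2*(-6*c^2 - 6*c - 4*sqrt(2)*c - 3*sqrt(2) + 5)/(2*c^3 + 2*sqrt(2)*c^2 + 3*c^2 - 5*c + 3*sqrt(2)*c - 5*sqrt(2))^2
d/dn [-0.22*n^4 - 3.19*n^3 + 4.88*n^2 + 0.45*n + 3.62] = -0.88*n^3 - 9.57*n^2 + 9.76*n + 0.45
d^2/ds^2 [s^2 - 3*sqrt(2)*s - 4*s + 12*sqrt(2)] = 2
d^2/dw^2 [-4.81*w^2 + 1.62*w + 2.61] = -9.62000000000000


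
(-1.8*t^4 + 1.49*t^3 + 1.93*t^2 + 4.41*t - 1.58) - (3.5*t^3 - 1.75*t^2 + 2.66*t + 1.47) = -1.8*t^4 - 2.01*t^3 + 3.68*t^2 + 1.75*t - 3.05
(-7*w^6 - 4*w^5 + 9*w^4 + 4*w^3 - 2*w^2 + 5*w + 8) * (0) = 0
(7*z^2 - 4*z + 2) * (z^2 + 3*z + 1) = 7*z^4 + 17*z^3 - 3*z^2 + 2*z + 2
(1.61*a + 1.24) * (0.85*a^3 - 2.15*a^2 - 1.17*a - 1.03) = 1.3685*a^4 - 2.4075*a^3 - 4.5497*a^2 - 3.1091*a - 1.2772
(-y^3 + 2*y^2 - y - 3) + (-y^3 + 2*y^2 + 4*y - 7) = -2*y^3 + 4*y^2 + 3*y - 10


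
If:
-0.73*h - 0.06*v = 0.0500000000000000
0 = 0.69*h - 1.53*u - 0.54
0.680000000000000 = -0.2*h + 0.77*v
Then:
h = -0.14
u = -0.42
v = 0.85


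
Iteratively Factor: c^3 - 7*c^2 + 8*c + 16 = (c - 4)*(c^2 - 3*c - 4) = (c - 4)^2*(c + 1)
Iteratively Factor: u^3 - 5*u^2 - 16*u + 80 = (u + 4)*(u^2 - 9*u + 20) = (u - 5)*(u + 4)*(u - 4)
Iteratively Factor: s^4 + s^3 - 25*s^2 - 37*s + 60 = (s - 1)*(s^3 + 2*s^2 - 23*s - 60) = (s - 5)*(s - 1)*(s^2 + 7*s + 12) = (s - 5)*(s - 1)*(s + 3)*(s + 4)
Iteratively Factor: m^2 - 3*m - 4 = (m - 4)*(m + 1)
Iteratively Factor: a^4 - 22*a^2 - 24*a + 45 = (a - 1)*(a^3 + a^2 - 21*a - 45) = (a - 5)*(a - 1)*(a^2 + 6*a + 9) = (a - 5)*(a - 1)*(a + 3)*(a + 3)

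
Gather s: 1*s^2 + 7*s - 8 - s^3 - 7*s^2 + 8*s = -s^3 - 6*s^2 + 15*s - 8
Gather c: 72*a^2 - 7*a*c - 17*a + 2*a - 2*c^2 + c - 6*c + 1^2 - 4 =72*a^2 - 15*a - 2*c^2 + c*(-7*a - 5) - 3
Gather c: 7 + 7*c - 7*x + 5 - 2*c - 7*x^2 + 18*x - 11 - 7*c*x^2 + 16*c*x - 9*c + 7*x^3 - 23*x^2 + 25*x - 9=c*(-7*x^2 + 16*x - 4) + 7*x^3 - 30*x^2 + 36*x - 8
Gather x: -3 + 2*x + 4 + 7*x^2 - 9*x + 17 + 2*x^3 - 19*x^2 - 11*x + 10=2*x^3 - 12*x^2 - 18*x + 28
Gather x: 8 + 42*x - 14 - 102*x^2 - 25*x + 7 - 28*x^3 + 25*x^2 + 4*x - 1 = -28*x^3 - 77*x^2 + 21*x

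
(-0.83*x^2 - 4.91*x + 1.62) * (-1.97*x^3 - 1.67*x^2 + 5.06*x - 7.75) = 1.6351*x^5 + 11.0588*x^4 + 0.8085*x^3 - 21.1175*x^2 + 46.2497*x - 12.555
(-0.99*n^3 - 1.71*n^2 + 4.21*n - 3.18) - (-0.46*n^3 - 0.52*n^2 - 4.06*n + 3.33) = -0.53*n^3 - 1.19*n^2 + 8.27*n - 6.51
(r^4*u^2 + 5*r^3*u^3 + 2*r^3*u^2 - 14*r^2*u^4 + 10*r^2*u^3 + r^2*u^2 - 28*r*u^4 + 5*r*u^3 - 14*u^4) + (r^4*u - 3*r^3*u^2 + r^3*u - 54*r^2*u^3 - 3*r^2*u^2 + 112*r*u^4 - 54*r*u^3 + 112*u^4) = r^4*u^2 + r^4*u + 5*r^3*u^3 - r^3*u^2 + r^3*u - 14*r^2*u^4 - 44*r^2*u^3 - 2*r^2*u^2 + 84*r*u^4 - 49*r*u^3 + 98*u^4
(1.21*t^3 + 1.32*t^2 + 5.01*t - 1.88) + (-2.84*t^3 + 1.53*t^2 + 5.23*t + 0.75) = -1.63*t^3 + 2.85*t^2 + 10.24*t - 1.13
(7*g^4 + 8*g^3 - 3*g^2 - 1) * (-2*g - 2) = -14*g^5 - 30*g^4 - 10*g^3 + 6*g^2 + 2*g + 2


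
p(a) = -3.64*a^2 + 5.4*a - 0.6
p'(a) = 5.4 - 7.28*a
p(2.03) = -4.64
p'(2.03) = -9.38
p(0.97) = 1.21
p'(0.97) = -1.66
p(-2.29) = -32.05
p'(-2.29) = 22.07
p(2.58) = -10.90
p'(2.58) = -13.38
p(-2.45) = -35.68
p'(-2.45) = 23.24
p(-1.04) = -10.15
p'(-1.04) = 12.97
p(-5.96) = -162.08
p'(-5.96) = 48.79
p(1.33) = 0.14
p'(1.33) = -4.28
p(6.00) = -99.24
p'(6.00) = -38.28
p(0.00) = -0.60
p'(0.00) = 5.40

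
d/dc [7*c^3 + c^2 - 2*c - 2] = 21*c^2 + 2*c - 2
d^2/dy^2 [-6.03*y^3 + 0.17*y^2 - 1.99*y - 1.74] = 0.34 - 36.18*y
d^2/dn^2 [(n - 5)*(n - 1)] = 2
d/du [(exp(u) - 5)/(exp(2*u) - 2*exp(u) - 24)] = (2*(1 - exp(u))*(exp(u) - 5) + exp(2*u) - 2*exp(u) - 24)*exp(u)/(-exp(2*u) + 2*exp(u) + 24)^2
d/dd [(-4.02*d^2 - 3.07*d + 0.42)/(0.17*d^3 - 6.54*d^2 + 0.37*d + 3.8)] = (0.6834*d^4 + 1.0438*d^3 - 21.7794*d^2 - 25.0584*d - 11.8214)/(0.0289*d^6 - 2.2236*d^5 + 42.8974*d^4 - 3.5476*d^3 - 49.5671*d^2 + 2.812*d + 14.44)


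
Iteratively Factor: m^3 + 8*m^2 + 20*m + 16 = (m + 2)*(m^2 + 6*m + 8) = (m + 2)^2*(m + 4)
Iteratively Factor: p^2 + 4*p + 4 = (p + 2)*(p + 2)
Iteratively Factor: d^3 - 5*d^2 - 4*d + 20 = (d + 2)*(d^2 - 7*d + 10) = (d - 2)*(d + 2)*(d - 5)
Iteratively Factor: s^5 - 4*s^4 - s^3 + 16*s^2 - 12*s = (s - 2)*(s^4 - 2*s^3 - 5*s^2 + 6*s) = (s - 2)*(s - 1)*(s^3 - s^2 - 6*s) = (s - 2)*(s - 1)*(s + 2)*(s^2 - 3*s) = s*(s - 2)*(s - 1)*(s + 2)*(s - 3)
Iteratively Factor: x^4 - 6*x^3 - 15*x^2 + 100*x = (x + 4)*(x^3 - 10*x^2 + 25*x) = (x - 5)*(x + 4)*(x^2 - 5*x) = (x - 5)^2*(x + 4)*(x)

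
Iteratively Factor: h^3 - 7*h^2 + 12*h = (h - 4)*(h^2 - 3*h) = (h - 4)*(h - 3)*(h)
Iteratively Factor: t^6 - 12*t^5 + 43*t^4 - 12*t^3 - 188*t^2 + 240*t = (t)*(t^5 - 12*t^4 + 43*t^3 - 12*t^2 - 188*t + 240) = t*(t - 5)*(t^4 - 7*t^3 + 8*t^2 + 28*t - 48) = t*(t - 5)*(t - 4)*(t^3 - 3*t^2 - 4*t + 12) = t*(t - 5)*(t - 4)*(t - 2)*(t^2 - t - 6) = t*(t - 5)*(t - 4)*(t - 3)*(t - 2)*(t + 2)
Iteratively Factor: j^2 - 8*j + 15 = (j - 3)*(j - 5)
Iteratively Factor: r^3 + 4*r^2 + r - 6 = (r + 2)*(r^2 + 2*r - 3) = (r - 1)*(r + 2)*(r + 3)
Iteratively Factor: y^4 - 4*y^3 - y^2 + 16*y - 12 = (y - 2)*(y^3 - 2*y^2 - 5*y + 6) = (y - 2)*(y + 2)*(y^2 - 4*y + 3) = (y - 2)*(y - 1)*(y + 2)*(y - 3)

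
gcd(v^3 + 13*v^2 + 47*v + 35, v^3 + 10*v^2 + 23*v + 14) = v^2 + 8*v + 7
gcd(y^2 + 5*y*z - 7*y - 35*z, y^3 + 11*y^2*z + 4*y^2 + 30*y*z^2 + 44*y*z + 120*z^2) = y + 5*z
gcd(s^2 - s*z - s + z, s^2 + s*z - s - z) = s - 1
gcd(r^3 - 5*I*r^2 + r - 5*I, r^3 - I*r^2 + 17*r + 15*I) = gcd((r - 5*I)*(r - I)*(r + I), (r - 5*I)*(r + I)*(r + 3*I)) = r^2 - 4*I*r + 5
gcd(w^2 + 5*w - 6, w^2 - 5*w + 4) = w - 1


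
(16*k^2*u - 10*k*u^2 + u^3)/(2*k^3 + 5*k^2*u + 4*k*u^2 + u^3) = u*(16*k^2 - 10*k*u + u^2)/(2*k^3 + 5*k^2*u + 4*k*u^2 + u^3)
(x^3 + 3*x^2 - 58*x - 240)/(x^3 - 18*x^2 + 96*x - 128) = (x^2 + 11*x + 30)/(x^2 - 10*x + 16)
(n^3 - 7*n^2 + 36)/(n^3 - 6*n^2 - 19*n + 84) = (n^2 - 4*n - 12)/(n^2 - 3*n - 28)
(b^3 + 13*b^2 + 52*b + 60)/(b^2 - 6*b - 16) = (b^2 + 11*b + 30)/(b - 8)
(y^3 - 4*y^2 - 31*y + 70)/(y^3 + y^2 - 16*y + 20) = (y - 7)/(y - 2)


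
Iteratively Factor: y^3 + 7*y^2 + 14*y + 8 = (y + 1)*(y^2 + 6*y + 8) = (y + 1)*(y + 4)*(y + 2)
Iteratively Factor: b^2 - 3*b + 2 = (b - 1)*(b - 2)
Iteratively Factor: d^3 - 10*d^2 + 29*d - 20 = (d - 4)*(d^2 - 6*d + 5) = (d - 4)*(d - 1)*(d - 5)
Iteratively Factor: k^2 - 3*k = (k - 3)*(k)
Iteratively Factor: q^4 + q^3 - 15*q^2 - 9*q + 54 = (q - 2)*(q^3 + 3*q^2 - 9*q - 27) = (q - 2)*(q + 3)*(q^2 - 9) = (q - 2)*(q + 3)^2*(q - 3)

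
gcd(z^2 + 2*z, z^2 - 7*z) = z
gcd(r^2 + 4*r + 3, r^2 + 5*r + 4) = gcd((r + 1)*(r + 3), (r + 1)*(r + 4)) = r + 1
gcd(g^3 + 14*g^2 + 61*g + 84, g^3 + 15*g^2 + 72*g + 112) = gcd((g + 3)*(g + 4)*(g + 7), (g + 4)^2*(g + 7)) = g^2 + 11*g + 28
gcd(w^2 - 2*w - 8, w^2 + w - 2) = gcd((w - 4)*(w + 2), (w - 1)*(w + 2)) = w + 2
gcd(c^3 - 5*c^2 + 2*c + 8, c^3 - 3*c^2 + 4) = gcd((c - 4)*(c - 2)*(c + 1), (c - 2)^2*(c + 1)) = c^2 - c - 2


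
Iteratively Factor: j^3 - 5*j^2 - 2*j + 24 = (j + 2)*(j^2 - 7*j + 12) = (j - 3)*(j + 2)*(j - 4)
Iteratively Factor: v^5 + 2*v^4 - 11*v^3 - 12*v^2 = (v + 4)*(v^4 - 2*v^3 - 3*v^2) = v*(v + 4)*(v^3 - 2*v^2 - 3*v) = v*(v - 3)*(v + 4)*(v^2 + v) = v*(v - 3)*(v + 1)*(v + 4)*(v)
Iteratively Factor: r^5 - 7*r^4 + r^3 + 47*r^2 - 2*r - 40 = (r + 1)*(r^4 - 8*r^3 + 9*r^2 + 38*r - 40) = (r - 4)*(r + 1)*(r^3 - 4*r^2 - 7*r + 10) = (r - 4)*(r - 1)*(r + 1)*(r^2 - 3*r - 10) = (r - 5)*(r - 4)*(r - 1)*(r + 1)*(r + 2)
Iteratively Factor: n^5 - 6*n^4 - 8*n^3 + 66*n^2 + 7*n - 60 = (n + 3)*(n^4 - 9*n^3 + 19*n^2 + 9*n - 20) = (n - 5)*(n + 3)*(n^3 - 4*n^2 - n + 4) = (n - 5)*(n - 4)*(n + 3)*(n^2 - 1) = (n - 5)*(n - 4)*(n + 1)*(n + 3)*(n - 1)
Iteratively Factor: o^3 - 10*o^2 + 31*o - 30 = (o - 2)*(o^2 - 8*o + 15) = (o - 3)*(o - 2)*(o - 5)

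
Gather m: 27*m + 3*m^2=3*m^2 + 27*m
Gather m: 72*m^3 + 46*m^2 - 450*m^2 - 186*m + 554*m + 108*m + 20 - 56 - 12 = 72*m^3 - 404*m^2 + 476*m - 48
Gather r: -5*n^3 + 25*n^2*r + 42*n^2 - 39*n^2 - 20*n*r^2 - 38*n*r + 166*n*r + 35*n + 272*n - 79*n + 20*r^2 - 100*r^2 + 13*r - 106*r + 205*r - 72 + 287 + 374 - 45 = -5*n^3 + 3*n^2 + 228*n + r^2*(-20*n - 80) + r*(25*n^2 + 128*n + 112) + 544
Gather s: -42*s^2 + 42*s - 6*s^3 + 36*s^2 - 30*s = -6*s^3 - 6*s^2 + 12*s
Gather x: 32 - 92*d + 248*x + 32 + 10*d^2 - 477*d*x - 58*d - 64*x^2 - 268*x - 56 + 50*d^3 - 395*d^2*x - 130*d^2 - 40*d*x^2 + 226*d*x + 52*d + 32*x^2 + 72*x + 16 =50*d^3 - 120*d^2 - 98*d + x^2*(-40*d - 32) + x*(-395*d^2 - 251*d + 52) + 24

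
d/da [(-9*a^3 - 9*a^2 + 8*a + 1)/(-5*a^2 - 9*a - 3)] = (45*a^4 + 162*a^3 + 202*a^2 + 64*a - 15)/(25*a^4 + 90*a^3 + 111*a^2 + 54*a + 9)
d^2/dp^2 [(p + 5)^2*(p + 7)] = 6*p + 34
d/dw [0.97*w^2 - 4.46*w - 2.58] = 1.94*w - 4.46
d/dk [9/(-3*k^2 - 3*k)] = 3*(2*k + 1)/(k^2*(k + 1)^2)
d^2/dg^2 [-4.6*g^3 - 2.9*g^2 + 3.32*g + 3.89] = -27.6*g - 5.8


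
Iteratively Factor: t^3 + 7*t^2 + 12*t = (t + 4)*(t^2 + 3*t) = t*(t + 4)*(t + 3)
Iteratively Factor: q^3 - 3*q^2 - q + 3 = (q + 1)*(q^2 - 4*q + 3) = (q - 3)*(q + 1)*(q - 1)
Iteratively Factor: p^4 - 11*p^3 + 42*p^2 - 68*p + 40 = (p - 2)*(p^3 - 9*p^2 + 24*p - 20) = (p - 5)*(p - 2)*(p^2 - 4*p + 4) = (p - 5)*(p - 2)^2*(p - 2)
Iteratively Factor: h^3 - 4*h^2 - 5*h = (h - 5)*(h^2 + h) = (h - 5)*(h + 1)*(h)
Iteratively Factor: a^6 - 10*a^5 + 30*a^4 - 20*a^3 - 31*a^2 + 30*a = (a)*(a^5 - 10*a^4 + 30*a^3 - 20*a^2 - 31*a + 30) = a*(a + 1)*(a^4 - 11*a^3 + 41*a^2 - 61*a + 30) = a*(a - 2)*(a + 1)*(a^3 - 9*a^2 + 23*a - 15) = a*(a - 2)*(a - 1)*(a + 1)*(a^2 - 8*a + 15) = a*(a - 5)*(a - 2)*(a - 1)*(a + 1)*(a - 3)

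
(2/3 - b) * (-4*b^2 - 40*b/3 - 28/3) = 4*b^3 + 32*b^2/3 + 4*b/9 - 56/9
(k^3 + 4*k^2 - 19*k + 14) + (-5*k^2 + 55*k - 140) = k^3 - k^2 + 36*k - 126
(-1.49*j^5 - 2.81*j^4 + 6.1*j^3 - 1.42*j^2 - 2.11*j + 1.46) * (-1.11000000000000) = 1.6539*j^5 + 3.1191*j^4 - 6.771*j^3 + 1.5762*j^2 + 2.3421*j - 1.6206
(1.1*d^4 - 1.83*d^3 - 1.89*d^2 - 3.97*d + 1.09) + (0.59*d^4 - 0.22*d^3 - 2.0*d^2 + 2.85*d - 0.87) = 1.69*d^4 - 2.05*d^3 - 3.89*d^2 - 1.12*d + 0.22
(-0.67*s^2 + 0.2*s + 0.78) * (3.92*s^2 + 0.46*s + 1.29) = -2.6264*s^4 + 0.4758*s^3 + 2.2853*s^2 + 0.6168*s + 1.0062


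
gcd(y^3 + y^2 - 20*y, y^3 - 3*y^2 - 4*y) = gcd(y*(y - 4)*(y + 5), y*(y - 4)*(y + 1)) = y^2 - 4*y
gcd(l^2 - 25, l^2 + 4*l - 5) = l + 5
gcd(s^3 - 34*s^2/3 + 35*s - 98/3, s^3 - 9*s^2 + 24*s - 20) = s - 2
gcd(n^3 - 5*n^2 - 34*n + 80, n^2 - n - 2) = n - 2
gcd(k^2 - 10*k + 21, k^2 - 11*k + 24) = k - 3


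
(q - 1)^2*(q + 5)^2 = q^4 + 8*q^3 + 6*q^2 - 40*q + 25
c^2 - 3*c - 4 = (c - 4)*(c + 1)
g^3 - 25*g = g*(g - 5)*(g + 5)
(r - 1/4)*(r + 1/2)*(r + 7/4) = r^3 + 2*r^2 + 5*r/16 - 7/32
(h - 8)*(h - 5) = h^2 - 13*h + 40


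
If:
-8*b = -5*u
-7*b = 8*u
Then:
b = 0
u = 0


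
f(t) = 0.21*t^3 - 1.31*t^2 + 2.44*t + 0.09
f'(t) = 0.63*t^2 - 2.62*t + 2.44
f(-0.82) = -2.91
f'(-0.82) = 5.01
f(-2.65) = -19.48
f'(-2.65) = 13.81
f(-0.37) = -1.00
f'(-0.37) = 3.50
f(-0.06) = -0.06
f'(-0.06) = 2.60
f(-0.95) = -3.59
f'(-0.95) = 5.50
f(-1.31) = -5.83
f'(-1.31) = 6.95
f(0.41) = 0.88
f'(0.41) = 1.47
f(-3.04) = -25.33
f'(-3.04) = 16.23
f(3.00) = 1.29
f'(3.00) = 0.25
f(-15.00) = -1040.01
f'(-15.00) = 183.49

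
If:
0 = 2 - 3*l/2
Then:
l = 4/3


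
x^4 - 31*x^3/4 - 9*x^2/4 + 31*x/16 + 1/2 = (x - 8)*(x - 1/2)*(x + 1/4)*(x + 1/2)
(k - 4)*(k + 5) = k^2 + k - 20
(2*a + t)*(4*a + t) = 8*a^2 + 6*a*t + t^2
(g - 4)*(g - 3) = g^2 - 7*g + 12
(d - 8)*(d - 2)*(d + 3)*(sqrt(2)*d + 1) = sqrt(2)*d^4 - 7*sqrt(2)*d^3 + d^3 - 14*sqrt(2)*d^2 - 7*d^2 - 14*d + 48*sqrt(2)*d + 48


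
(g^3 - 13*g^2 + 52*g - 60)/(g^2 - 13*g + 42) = (g^2 - 7*g + 10)/(g - 7)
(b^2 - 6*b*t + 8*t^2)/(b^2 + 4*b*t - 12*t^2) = (b - 4*t)/(b + 6*t)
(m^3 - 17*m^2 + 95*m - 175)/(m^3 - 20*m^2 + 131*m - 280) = (m - 5)/(m - 8)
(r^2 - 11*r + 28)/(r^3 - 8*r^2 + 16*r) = (r - 7)/(r*(r - 4))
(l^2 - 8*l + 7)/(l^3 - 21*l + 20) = (l - 7)/(l^2 + l - 20)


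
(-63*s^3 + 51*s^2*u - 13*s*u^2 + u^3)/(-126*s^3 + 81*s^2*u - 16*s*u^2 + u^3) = (3*s - u)/(6*s - u)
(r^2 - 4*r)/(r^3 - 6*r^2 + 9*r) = (r - 4)/(r^2 - 6*r + 9)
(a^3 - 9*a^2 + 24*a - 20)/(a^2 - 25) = (a^2 - 4*a + 4)/(a + 5)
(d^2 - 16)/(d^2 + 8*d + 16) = (d - 4)/(d + 4)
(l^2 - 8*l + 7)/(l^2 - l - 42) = (l - 1)/(l + 6)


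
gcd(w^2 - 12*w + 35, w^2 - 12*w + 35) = w^2 - 12*w + 35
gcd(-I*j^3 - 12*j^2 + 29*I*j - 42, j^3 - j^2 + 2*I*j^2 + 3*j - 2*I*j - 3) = 1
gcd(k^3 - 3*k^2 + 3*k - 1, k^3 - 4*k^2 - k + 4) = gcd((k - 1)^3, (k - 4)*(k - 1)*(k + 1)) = k - 1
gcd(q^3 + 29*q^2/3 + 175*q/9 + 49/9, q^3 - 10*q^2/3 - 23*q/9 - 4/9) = q + 1/3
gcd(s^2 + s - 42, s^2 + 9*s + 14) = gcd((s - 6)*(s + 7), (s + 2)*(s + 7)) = s + 7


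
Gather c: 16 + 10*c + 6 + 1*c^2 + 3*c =c^2 + 13*c + 22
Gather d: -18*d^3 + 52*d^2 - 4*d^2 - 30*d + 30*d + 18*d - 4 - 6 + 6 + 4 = -18*d^3 + 48*d^2 + 18*d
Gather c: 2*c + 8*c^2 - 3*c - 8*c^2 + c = 0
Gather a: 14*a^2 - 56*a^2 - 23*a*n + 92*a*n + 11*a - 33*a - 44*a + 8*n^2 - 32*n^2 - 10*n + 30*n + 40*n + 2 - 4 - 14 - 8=-42*a^2 + a*(69*n - 66) - 24*n^2 + 60*n - 24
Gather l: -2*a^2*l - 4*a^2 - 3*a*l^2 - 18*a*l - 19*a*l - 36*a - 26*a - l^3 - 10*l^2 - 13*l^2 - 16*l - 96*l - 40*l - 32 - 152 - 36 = -4*a^2 - 62*a - l^3 + l^2*(-3*a - 23) + l*(-2*a^2 - 37*a - 152) - 220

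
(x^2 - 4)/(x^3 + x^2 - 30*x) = (x^2 - 4)/(x*(x^2 + x - 30))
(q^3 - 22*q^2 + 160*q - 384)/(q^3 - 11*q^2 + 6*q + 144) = (q - 8)/(q + 3)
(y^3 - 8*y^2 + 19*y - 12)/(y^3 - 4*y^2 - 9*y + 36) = (y - 1)/(y + 3)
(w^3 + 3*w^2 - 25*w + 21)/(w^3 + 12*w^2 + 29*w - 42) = (w - 3)/(w + 6)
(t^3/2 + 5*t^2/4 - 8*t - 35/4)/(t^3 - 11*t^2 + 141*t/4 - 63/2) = (t^2 + 6*t + 5)/(2*t^2 - 15*t + 18)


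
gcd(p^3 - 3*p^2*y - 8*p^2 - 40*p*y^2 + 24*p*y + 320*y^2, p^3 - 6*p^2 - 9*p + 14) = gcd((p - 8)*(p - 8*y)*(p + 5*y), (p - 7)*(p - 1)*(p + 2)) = 1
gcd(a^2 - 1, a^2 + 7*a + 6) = a + 1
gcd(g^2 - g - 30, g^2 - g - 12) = 1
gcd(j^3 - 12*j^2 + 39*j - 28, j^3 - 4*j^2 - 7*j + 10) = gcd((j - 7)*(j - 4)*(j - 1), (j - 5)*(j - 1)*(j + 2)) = j - 1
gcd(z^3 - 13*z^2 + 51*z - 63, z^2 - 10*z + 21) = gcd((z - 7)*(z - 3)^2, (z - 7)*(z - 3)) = z^2 - 10*z + 21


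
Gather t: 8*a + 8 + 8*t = 8*a + 8*t + 8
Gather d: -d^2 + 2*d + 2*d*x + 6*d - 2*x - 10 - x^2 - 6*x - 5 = -d^2 + d*(2*x + 8) - x^2 - 8*x - 15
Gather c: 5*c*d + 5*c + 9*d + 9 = c*(5*d + 5) + 9*d + 9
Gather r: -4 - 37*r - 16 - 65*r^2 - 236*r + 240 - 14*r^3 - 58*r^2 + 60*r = -14*r^3 - 123*r^2 - 213*r + 220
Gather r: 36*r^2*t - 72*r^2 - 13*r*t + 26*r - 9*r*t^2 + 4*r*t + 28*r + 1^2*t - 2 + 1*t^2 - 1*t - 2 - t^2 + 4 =r^2*(36*t - 72) + r*(-9*t^2 - 9*t + 54)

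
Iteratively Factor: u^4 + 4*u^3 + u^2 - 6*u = (u - 1)*(u^3 + 5*u^2 + 6*u) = (u - 1)*(u + 2)*(u^2 + 3*u) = u*(u - 1)*(u + 2)*(u + 3)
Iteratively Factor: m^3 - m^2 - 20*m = (m - 5)*(m^2 + 4*m) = (m - 5)*(m + 4)*(m)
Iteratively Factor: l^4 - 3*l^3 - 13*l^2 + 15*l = (l - 1)*(l^3 - 2*l^2 - 15*l) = (l - 5)*(l - 1)*(l^2 + 3*l) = (l - 5)*(l - 1)*(l + 3)*(l)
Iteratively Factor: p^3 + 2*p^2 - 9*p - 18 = (p + 2)*(p^2 - 9) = (p + 2)*(p + 3)*(p - 3)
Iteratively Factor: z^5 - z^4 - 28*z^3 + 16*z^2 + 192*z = (z - 4)*(z^4 + 3*z^3 - 16*z^2 - 48*z) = (z - 4)^2*(z^3 + 7*z^2 + 12*z) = (z - 4)^2*(z + 3)*(z^2 + 4*z) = z*(z - 4)^2*(z + 3)*(z + 4)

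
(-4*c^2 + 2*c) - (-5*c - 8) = -4*c^2 + 7*c + 8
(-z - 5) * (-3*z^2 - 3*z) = 3*z^3 + 18*z^2 + 15*z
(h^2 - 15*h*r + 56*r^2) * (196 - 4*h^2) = -4*h^4 + 60*h^3*r - 224*h^2*r^2 + 196*h^2 - 2940*h*r + 10976*r^2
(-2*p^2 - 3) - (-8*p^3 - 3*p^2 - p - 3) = 8*p^3 + p^2 + p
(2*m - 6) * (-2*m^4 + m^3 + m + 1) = -4*m^5 + 14*m^4 - 6*m^3 + 2*m^2 - 4*m - 6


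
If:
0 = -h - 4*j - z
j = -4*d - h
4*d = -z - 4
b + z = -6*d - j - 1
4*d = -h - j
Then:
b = 7*z/6 + 19/3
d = -z/4 - 1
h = 5*z/3 + 16/3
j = -2*z/3 - 4/3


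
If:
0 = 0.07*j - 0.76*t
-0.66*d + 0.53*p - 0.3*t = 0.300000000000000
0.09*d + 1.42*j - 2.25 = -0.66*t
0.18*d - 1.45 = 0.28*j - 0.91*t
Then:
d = 9.11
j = 0.97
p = 11.96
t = 0.09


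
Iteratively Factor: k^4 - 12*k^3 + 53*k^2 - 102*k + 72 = (k - 2)*(k^3 - 10*k^2 + 33*k - 36) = (k - 3)*(k - 2)*(k^2 - 7*k + 12) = (k - 3)^2*(k - 2)*(k - 4)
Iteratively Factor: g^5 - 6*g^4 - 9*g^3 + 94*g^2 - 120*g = (g + 4)*(g^4 - 10*g^3 + 31*g^2 - 30*g) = g*(g + 4)*(g^3 - 10*g^2 + 31*g - 30) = g*(g - 3)*(g + 4)*(g^2 - 7*g + 10) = g*(g - 3)*(g - 2)*(g + 4)*(g - 5)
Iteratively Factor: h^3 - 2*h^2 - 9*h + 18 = (h + 3)*(h^2 - 5*h + 6) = (h - 2)*(h + 3)*(h - 3)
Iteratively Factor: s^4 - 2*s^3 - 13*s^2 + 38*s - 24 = (s - 3)*(s^3 + s^2 - 10*s + 8) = (s - 3)*(s - 2)*(s^2 + 3*s - 4) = (s - 3)*(s - 2)*(s + 4)*(s - 1)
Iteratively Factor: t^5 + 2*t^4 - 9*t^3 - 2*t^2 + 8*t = (t + 4)*(t^4 - 2*t^3 - t^2 + 2*t) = (t - 1)*(t + 4)*(t^3 - t^2 - 2*t) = (t - 2)*(t - 1)*(t + 4)*(t^2 + t) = t*(t - 2)*(t - 1)*(t + 4)*(t + 1)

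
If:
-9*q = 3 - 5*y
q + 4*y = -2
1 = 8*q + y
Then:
No Solution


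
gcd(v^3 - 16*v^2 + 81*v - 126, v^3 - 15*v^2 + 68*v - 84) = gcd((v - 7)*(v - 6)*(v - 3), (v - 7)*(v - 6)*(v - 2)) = v^2 - 13*v + 42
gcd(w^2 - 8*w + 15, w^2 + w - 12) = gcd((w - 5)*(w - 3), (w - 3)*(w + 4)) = w - 3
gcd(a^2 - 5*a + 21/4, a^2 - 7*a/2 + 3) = a - 3/2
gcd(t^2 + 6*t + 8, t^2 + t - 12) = t + 4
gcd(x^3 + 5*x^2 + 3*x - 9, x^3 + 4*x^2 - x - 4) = x - 1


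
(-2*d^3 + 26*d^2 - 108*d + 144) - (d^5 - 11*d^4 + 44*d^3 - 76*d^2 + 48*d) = -d^5 + 11*d^4 - 46*d^3 + 102*d^2 - 156*d + 144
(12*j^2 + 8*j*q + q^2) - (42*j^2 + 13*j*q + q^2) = -30*j^2 - 5*j*q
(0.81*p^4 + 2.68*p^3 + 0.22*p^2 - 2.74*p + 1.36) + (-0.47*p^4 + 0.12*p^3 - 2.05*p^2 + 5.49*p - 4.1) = 0.34*p^4 + 2.8*p^3 - 1.83*p^2 + 2.75*p - 2.74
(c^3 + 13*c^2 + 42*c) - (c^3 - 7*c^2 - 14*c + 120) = 20*c^2 + 56*c - 120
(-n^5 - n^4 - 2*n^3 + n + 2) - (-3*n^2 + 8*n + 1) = -n^5 - n^4 - 2*n^3 + 3*n^2 - 7*n + 1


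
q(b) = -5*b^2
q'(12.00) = -120.00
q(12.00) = -720.00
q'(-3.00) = 30.00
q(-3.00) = -45.00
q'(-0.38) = 3.80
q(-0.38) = -0.72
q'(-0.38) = 3.80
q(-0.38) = -0.72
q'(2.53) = -25.30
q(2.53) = -32.00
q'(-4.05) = 40.50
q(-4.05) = -82.01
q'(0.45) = -4.50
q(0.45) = -1.01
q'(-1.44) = 14.40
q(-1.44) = -10.37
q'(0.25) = -2.50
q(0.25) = -0.31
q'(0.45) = -4.50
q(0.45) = -1.01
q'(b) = -10*b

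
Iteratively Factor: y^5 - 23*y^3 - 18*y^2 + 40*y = (y + 4)*(y^4 - 4*y^3 - 7*y^2 + 10*y) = (y - 1)*(y + 4)*(y^3 - 3*y^2 - 10*y) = y*(y - 1)*(y + 4)*(y^2 - 3*y - 10) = y*(y - 1)*(y + 2)*(y + 4)*(y - 5)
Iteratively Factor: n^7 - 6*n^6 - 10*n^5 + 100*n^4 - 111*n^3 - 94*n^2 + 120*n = (n + 4)*(n^6 - 10*n^5 + 30*n^4 - 20*n^3 - 31*n^2 + 30*n) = (n + 1)*(n + 4)*(n^5 - 11*n^4 + 41*n^3 - 61*n^2 + 30*n) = (n - 5)*(n + 1)*(n + 4)*(n^4 - 6*n^3 + 11*n^2 - 6*n) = n*(n - 5)*(n + 1)*(n + 4)*(n^3 - 6*n^2 + 11*n - 6) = n*(n - 5)*(n - 3)*(n + 1)*(n + 4)*(n^2 - 3*n + 2) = n*(n - 5)*(n - 3)*(n - 2)*(n + 1)*(n + 4)*(n - 1)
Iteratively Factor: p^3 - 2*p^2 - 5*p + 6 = (p + 2)*(p^2 - 4*p + 3) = (p - 1)*(p + 2)*(p - 3)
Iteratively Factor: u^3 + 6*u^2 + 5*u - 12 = (u + 4)*(u^2 + 2*u - 3) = (u - 1)*(u + 4)*(u + 3)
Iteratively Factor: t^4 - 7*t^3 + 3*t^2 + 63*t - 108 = (t - 3)*(t^3 - 4*t^2 - 9*t + 36) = (t - 4)*(t - 3)*(t^2 - 9) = (t - 4)*(t - 3)*(t + 3)*(t - 3)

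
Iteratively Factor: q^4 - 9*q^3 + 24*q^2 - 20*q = (q - 5)*(q^3 - 4*q^2 + 4*q) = q*(q - 5)*(q^2 - 4*q + 4) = q*(q - 5)*(q - 2)*(q - 2)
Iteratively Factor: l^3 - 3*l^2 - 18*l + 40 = (l - 5)*(l^2 + 2*l - 8) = (l - 5)*(l + 4)*(l - 2)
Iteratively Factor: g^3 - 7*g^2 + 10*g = (g - 2)*(g^2 - 5*g) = (g - 5)*(g - 2)*(g)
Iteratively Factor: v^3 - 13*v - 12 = (v + 1)*(v^2 - v - 12) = (v + 1)*(v + 3)*(v - 4)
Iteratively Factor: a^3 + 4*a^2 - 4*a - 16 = (a + 4)*(a^2 - 4) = (a - 2)*(a + 4)*(a + 2)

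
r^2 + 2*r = r*(r + 2)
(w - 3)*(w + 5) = w^2 + 2*w - 15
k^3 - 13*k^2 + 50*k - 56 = (k - 7)*(k - 4)*(k - 2)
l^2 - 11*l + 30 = (l - 6)*(l - 5)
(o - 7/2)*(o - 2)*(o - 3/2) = o^3 - 7*o^2 + 61*o/4 - 21/2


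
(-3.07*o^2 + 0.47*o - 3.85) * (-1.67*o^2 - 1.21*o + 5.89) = 5.1269*o^4 + 2.9298*o^3 - 12.2215*o^2 + 7.4268*o - 22.6765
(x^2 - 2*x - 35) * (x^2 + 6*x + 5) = x^4 + 4*x^3 - 42*x^2 - 220*x - 175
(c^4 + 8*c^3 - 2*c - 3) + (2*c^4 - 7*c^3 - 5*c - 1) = 3*c^4 + c^3 - 7*c - 4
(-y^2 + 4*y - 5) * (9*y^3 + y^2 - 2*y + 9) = -9*y^5 + 35*y^4 - 39*y^3 - 22*y^2 + 46*y - 45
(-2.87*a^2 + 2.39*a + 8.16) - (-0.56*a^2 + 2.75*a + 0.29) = -2.31*a^2 - 0.36*a + 7.87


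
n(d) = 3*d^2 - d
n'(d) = 6*d - 1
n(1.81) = 8.02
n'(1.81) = 9.86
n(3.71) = 37.58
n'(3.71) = 21.26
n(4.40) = 53.68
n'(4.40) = 25.40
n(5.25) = 77.44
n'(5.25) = 30.50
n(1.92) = 9.14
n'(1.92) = 10.52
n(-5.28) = 88.92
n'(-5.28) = -32.68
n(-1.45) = 7.76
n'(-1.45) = -9.70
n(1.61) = 6.17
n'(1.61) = 8.66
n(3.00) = 24.00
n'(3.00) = 17.00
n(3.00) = 24.00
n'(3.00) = 17.00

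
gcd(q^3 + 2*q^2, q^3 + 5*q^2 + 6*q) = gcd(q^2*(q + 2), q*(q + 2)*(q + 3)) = q^2 + 2*q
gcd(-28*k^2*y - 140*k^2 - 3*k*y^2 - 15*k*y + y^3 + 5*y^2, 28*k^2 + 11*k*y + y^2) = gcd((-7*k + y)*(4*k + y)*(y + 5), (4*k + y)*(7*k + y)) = 4*k + y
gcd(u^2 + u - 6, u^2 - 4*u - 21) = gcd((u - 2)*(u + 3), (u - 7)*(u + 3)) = u + 3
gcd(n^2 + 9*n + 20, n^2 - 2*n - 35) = n + 5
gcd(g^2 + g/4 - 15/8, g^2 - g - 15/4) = g + 3/2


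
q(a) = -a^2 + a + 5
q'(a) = 1 - 2*a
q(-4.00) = -15.00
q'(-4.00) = 9.00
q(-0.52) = 4.21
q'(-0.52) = 2.04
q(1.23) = 4.72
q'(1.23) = -1.46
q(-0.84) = 3.45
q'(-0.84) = 2.68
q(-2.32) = -2.70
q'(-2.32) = 5.64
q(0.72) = 5.20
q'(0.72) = -0.44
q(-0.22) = 4.73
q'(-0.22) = 1.44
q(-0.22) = 4.73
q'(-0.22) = 1.44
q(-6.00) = -37.00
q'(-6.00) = 13.00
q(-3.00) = -7.00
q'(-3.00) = 7.00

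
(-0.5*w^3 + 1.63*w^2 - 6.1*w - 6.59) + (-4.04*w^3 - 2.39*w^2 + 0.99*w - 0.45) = -4.54*w^3 - 0.76*w^2 - 5.11*w - 7.04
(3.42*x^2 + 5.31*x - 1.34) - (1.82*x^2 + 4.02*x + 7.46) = 1.6*x^2 + 1.29*x - 8.8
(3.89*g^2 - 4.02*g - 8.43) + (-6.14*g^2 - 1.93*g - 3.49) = -2.25*g^2 - 5.95*g - 11.92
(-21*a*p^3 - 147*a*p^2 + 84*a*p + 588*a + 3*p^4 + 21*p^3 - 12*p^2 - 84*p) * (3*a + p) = -63*a^2*p^3 - 441*a^2*p^2 + 252*a^2*p + 1764*a^2 - 12*a*p^4 - 84*a*p^3 + 48*a*p^2 + 336*a*p + 3*p^5 + 21*p^4 - 12*p^3 - 84*p^2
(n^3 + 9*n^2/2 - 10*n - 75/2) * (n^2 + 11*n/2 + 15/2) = n^5 + 10*n^4 + 89*n^3/4 - 235*n^2/4 - 1125*n/4 - 1125/4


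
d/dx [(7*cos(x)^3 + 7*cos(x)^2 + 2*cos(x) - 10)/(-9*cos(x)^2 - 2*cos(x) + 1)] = (63*cos(x)^4 + 28*cos(x)^3 - 25*cos(x)^2 + 166*cos(x) + 18)*sin(x)/(-9*sin(x)^2 + 2*cos(x) + 8)^2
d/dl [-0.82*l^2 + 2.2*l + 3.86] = 2.2 - 1.64*l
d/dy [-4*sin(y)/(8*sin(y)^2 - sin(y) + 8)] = -32*cos(y)^3/(8*sin(y)^2 - sin(y) + 8)^2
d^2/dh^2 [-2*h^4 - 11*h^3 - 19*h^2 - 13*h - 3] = -24*h^2 - 66*h - 38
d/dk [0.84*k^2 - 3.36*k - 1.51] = 1.68*k - 3.36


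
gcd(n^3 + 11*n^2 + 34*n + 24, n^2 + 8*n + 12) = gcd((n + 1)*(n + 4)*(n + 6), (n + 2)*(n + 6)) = n + 6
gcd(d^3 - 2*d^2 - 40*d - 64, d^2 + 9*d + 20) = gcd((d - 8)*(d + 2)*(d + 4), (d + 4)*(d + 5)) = d + 4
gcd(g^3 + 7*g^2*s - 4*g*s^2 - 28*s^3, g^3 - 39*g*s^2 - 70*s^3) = g + 2*s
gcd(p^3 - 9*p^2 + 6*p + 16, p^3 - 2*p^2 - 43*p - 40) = p^2 - 7*p - 8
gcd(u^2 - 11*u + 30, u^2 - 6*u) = u - 6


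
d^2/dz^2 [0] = 0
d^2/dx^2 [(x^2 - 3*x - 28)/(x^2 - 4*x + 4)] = 2*(x - 92)/(x^4 - 8*x^3 + 24*x^2 - 32*x + 16)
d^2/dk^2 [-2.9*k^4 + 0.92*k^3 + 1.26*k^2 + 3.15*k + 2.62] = -34.8*k^2 + 5.52*k + 2.52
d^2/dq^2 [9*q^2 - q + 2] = 18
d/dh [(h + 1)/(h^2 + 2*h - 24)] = (h^2 + 2*h - 2*(h + 1)^2 - 24)/(h^2 + 2*h - 24)^2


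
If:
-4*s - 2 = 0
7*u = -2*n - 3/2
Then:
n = -7*u/2 - 3/4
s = -1/2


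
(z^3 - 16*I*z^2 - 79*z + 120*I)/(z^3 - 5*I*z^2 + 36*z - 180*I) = (z^2 - 11*I*z - 24)/(z^2 + 36)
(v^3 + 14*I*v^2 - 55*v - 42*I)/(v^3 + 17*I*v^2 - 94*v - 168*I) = (v + I)/(v + 4*I)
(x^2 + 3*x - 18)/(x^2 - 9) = (x + 6)/(x + 3)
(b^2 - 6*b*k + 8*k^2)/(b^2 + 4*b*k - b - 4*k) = (b^2 - 6*b*k + 8*k^2)/(b^2 + 4*b*k - b - 4*k)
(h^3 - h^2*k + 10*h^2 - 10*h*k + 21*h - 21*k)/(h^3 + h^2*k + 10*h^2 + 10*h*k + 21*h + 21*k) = (h - k)/(h + k)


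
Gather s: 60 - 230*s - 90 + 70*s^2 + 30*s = 70*s^2 - 200*s - 30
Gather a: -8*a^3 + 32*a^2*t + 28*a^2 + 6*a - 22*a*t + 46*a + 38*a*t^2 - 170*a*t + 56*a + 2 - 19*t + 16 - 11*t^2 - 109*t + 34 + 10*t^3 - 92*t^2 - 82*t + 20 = -8*a^3 + a^2*(32*t + 28) + a*(38*t^2 - 192*t + 108) + 10*t^3 - 103*t^2 - 210*t + 72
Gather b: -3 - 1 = -4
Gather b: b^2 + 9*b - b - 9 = b^2 + 8*b - 9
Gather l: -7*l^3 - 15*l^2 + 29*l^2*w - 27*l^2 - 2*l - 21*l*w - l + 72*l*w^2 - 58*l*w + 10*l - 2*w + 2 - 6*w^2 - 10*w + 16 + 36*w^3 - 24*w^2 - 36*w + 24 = -7*l^3 + l^2*(29*w - 42) + l*(72*w^2 - 79*w + 7) + 36*w^3 - 30*w^2 - 48*w + 42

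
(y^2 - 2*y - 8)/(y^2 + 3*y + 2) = (y - 4)/(y + 1)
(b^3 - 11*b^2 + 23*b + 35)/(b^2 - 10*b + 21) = (b^2 - 4*b - 5)/(b - 3)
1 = 1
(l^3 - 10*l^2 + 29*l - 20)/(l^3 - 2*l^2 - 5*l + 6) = (l^2 - 9*l + 20)/(l^2 - l - 6)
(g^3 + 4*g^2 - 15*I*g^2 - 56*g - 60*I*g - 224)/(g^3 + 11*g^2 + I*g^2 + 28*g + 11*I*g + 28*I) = (g^2 - 15*I*g - 56)/(g^2 + g*(7 + I) + 7*I)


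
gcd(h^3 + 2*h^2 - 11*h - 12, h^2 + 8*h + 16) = h + 4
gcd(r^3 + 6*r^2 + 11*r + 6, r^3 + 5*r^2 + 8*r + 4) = r^2 + 3*r + 2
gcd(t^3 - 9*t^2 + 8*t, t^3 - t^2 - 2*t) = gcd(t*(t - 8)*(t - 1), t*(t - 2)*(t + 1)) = t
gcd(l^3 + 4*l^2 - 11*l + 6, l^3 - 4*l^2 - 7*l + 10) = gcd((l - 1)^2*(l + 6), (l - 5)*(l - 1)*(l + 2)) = l - 1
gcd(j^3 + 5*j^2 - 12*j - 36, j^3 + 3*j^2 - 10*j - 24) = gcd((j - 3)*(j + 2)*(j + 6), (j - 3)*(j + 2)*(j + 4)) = j^2 - j - 6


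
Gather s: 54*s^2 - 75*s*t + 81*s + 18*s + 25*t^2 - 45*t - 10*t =54*s^2 + s*(99 - 75*t) + 25*t^2 - 55*t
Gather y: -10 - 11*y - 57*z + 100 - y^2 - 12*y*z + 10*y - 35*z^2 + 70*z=-y^2 + y*(-12*z - 1) - 35*z^2 + 13*z + 90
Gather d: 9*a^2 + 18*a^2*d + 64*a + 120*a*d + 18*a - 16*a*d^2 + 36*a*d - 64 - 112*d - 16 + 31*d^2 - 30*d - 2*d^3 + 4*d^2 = 9*a^2 + 82*a - 2*d^3 + d^2*(35 - 16*a) + d*(18*a^2 + 156*a - 142) - 80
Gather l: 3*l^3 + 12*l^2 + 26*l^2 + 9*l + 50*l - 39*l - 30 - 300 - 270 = 3*l^3 + 38*l^2 + 20*l - 600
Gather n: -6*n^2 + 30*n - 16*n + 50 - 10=-6*n^2 + 14*n + 40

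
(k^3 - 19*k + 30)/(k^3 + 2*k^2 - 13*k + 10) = (k - 3)/(k - 1)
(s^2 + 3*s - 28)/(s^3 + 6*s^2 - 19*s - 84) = 1/(s + 3)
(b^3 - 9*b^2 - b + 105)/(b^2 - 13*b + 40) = (b^2 - 4*b - 21)/(b - 8)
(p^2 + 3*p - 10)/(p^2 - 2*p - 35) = (p - 2)/(p - 7)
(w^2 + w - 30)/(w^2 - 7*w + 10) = (w + 6)/(w - 2)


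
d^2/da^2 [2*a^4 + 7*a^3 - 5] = 6*a*(4*a + 7)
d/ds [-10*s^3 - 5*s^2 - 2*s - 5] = -30*s^2 - 10*s - 2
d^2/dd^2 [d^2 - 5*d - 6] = 2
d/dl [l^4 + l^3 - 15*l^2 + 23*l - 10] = 4*l^3 + 3*l^2 - 30*l + 23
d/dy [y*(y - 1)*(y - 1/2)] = 3*y^2 - 3*y + 1/2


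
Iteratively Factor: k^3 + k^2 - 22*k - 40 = (k + 4)*(k^2 - 3*k - 10) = (k + 2)*(k + 4)*(k - 5)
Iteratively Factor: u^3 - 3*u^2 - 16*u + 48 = (u - 4)*(u^2 + u - 12) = (u - 4)*(u - 3)*(u + 4)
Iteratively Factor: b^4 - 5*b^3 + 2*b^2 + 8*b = (b + 1)*(b^3 - 6*b^2 + 8*b) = b*(b + 1)*(b^2 - 6*b + 8) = b*(b - 2)*(b + 1)*(b - 4)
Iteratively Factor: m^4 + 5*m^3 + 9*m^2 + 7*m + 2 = (m + 2)*(m^3 + 3*m^2 + 3*m + 1) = (m + 1)*(m + 2)*(m^2 + 2*m + 1) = (m + 1)^2*(m + 2)*(m + 1)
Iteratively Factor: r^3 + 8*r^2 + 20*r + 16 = (r + 4)*(r^2 + 4*r + 4) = (r + 2)*(r + 4)*(r + 2)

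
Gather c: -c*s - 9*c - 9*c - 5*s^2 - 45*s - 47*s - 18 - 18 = c*(-s - 18) - 5*s^2 - 92*s - 36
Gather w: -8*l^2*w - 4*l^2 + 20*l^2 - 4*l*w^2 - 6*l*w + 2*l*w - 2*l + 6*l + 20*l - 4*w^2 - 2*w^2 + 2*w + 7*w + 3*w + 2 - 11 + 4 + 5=16*l^2 + 24*l + w^2*(-4*l - 6) + w*(-8*l^2 - 4*l + 12)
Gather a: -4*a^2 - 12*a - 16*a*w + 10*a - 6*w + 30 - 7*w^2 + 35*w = -4*a^2 + a*(-16*w - 2) - 7*w^2 + 29*w + 30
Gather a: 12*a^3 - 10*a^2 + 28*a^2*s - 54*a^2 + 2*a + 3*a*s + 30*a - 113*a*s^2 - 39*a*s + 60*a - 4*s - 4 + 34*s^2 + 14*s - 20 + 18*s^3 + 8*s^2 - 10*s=12*a^3 + a^2*(28*s - 64) + a*(-113*s^2 - 36*s + 92) + 18*s^3 + 42*s^2 - 24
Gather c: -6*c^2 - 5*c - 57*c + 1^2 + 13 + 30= -6*c^2 - 62*c + 44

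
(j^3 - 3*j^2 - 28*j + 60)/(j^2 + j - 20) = (j^2 - 8*j + 12)/(j - 4)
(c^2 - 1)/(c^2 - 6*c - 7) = (c - 1)/(c - 7)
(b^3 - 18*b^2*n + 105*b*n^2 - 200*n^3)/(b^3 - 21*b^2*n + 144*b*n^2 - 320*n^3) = (b - 5*n)/(b - 8*n)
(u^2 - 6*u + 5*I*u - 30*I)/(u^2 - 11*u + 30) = (u + 5*I)/(u - 5)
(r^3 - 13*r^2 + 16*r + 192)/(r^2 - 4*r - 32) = (r^2 - 5*r - 24)/(r + 4)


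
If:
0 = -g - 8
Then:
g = -8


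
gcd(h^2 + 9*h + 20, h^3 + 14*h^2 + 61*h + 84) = h + 4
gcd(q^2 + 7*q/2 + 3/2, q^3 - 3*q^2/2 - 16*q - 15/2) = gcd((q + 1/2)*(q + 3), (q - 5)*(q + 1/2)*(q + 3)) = q^2 + 7*q/2 + 3/2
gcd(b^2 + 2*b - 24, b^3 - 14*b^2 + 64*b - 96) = b - 4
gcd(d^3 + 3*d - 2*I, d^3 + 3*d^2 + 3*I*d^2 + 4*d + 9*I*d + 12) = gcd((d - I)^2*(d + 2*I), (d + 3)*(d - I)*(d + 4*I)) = d - I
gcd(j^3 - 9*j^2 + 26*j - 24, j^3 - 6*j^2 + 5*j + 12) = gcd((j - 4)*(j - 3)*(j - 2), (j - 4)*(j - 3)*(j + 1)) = j^2 - 7*j + 12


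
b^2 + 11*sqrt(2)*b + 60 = (b + 5*sqrt(2))*(b + 6*sqrt(2))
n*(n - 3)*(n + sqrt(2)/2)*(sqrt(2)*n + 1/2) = sqrt(2)*n^4 - 3*sqrt(2)*n^3 + 3*n^3/2 - 9*n^2/2 + sqrt(2)*n^2/4 - 3*sqrt(2)*n/4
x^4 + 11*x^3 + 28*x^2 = x^2*(x + 4)*(x + 7)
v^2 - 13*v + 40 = (v - 8)*(v - 5)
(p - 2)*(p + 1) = p^2 - p - 2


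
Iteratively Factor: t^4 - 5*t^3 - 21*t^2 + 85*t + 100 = (t + 1)*(t^3 - 6*t^2 - 15*t + 100) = (t + 1)*(t + 4)*(t^2 - 10*t + 25) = (t - 5)*(t + 1)*(t + 4)*(t - 5)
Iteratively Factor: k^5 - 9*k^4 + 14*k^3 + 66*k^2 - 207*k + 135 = (k - 3)*(k^4 - 6*k^3 - 4*k^2 + 54*k - 45) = (k - 3)^2*(k^3 - 3*k^2 - 13*k + 15) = (k - 3)^2*(k + 3)*(k^2 - 6*k + 5) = (k - 3)^2*(k - 1)*(k + 3)*(k - 5)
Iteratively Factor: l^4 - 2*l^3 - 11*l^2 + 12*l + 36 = (l - 3)*(l^3 + l^2 - 8*l - 12) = (l - 3)^2*(l^2 + 4*l + 4) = (l - 3)^2*(l + 2)*(l + 2)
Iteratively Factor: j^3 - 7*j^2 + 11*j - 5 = (j - 1)*(j^2 - 6*j + 5) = (j - 1)^2*(j - 5)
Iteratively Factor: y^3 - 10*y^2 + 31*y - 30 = (y - 3)*(y^2 - 7*y + 10) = (y - 3)*(y - 2)*(y - 5)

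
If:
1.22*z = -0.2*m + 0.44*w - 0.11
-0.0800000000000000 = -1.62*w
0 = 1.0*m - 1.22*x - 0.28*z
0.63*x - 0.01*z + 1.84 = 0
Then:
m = -3.42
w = 0.05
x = -2.91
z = 0.49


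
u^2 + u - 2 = (u - 1)*(u + 2)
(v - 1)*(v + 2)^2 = v^3 + 3*v^2 - 4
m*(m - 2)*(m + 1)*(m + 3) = m^4 + 2*m^3 - 5*m^2 - 6*m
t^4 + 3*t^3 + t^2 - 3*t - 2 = (t - 1)*(t + 1)^2*(t + 2)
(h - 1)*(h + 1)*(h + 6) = h^3 + 6*h^2 - h - 6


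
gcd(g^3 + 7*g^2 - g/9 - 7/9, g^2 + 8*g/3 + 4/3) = 1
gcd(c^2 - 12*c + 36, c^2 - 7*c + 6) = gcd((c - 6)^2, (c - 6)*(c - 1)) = c - 6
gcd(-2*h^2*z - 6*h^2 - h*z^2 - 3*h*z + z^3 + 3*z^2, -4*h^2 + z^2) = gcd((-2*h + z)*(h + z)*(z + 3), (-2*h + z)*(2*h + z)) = -2*h + z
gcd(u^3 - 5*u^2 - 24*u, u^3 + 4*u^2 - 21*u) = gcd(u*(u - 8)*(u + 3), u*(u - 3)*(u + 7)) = u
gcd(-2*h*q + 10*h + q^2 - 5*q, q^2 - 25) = q - 5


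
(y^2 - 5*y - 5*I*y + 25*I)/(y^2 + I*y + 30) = (y - 5)/(y + 6*I)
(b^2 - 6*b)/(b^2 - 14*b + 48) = b/(b - 8)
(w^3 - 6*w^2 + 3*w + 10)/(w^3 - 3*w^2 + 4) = (w - 5)/(w - 2)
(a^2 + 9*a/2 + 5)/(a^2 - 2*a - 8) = (a + 5/2)/(a - 4)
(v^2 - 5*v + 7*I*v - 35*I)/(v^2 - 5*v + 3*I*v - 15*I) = (v + 7*I)/(v + 3*I)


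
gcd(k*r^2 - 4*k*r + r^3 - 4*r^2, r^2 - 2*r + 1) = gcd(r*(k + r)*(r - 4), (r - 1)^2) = 1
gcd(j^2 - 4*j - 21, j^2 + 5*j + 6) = j + 3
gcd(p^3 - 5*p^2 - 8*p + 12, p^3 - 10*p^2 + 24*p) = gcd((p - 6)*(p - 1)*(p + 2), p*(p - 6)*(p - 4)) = p - 6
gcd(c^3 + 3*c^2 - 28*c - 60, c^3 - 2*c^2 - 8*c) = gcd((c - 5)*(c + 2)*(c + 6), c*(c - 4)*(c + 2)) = c + 2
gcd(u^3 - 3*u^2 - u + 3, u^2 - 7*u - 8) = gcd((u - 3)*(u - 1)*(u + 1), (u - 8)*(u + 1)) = u + 1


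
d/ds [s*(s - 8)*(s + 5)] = 3*s^2 - 6*s - 40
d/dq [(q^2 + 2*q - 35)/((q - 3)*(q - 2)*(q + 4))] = (-q^4 - 4*q^3 + 93*q^2 - 22*q - 442)/(q^6 - 2*q^5 - 27*q^4 + 76*q^3 + 148*q^2 - 672*q + 576)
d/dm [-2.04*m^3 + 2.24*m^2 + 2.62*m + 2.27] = -6.12*m^2 + 4.48*m + 2.62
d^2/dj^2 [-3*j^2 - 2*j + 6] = -6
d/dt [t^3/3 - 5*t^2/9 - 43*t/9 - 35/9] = t^2 - 10*t/9 - 43/9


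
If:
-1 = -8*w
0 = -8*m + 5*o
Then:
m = 5*o/8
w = 1/8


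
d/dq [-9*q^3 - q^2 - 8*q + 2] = -27*q^2 - 2*q - 8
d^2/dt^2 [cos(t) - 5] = -cos(t)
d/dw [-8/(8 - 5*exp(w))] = -40*exp(w)/(5*exp(w) - 8)^2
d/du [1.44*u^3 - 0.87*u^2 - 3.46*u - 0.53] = 4.32*u^2 - 1.74*u - 3.46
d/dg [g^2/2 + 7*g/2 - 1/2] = g + 7/2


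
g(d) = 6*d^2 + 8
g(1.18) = 16.35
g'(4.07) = 48.84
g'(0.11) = 1.32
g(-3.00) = 62.00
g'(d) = 12*d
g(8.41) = 432.37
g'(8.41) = 100.92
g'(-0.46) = -5.52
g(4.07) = 107.39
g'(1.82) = 21.84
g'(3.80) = 45.60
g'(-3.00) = -36.00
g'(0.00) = 0.00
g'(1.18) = 14.16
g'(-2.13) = -25.56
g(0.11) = 8.07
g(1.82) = 27.87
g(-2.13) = 35.22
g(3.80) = 94.64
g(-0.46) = 9.27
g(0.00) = 8.00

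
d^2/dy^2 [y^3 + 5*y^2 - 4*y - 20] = 6*y + 10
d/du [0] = 0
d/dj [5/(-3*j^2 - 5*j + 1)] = 5*(6*j + 5)/(3*j^2 + 5*j - 1)^2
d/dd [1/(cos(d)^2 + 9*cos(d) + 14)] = (2*cos(d) + 9)*sin(d)/(cos(d)^2 + 9*cos(d) + 14)^2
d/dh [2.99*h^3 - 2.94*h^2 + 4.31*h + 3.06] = 8.97*h^2 - 5.88*h + 4.31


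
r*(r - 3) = r^2 - 3*r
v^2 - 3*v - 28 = (v - 7)*(v + 4)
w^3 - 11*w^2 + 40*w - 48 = (w - 4)^2*(w - 3)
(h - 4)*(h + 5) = h^2 + h - 20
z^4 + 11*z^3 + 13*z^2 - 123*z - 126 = (z - 3)*(z + 1)*(z + 6)*(z + 7)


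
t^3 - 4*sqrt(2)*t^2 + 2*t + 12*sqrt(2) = (t - 3*sqrt(2))*(t - 2*sqrt(2))*(t + sqrt(2))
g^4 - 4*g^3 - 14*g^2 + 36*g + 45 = (g - 5)*(g - 3)*(g + 1)*(g + 3)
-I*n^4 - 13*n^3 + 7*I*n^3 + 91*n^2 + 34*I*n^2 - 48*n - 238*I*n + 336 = (n - 7)*(n - 8*I)*(n - 6*I)*(-I*n + 1)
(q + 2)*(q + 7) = q^2 + 9*q + 14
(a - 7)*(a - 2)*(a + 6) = a^3 - 3*a^2 - 40*a + 84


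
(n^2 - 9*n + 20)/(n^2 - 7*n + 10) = (n - 4)/(n - 2)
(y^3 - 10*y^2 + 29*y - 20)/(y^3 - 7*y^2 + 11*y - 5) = (y - 4)/(y - 1)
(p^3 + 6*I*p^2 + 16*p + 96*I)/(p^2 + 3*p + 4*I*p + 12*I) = (p^2 + 2*I*p + 24)/(p + 3)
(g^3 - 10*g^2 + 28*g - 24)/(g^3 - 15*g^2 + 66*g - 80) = (g^2 - 8*g + 12)/(g^2 - 13*g + 40)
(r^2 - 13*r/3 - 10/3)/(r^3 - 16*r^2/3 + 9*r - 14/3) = (3*r^2 - 13*r - 10)/(3*r^3 - 16*r^2 + 27*r - 14)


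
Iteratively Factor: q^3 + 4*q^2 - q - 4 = (q + 1)*(q^2 + 3*q - 4) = (q + 1)*(q + 4)*(q - 1)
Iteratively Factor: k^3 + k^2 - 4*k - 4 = (k + 2)*(k^2 - k - 2) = (k - 2)*(k + 2)*(k + 1)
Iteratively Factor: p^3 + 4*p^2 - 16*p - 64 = (p + 4)*(p^2 - 16) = (p + 4)^2*(p - 4)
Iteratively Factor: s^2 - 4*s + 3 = (s - 3)*(s - 1)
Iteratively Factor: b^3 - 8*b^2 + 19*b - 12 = (b - 3)*(b^2 - 5*b + 4) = (b - 3)*(b - 1)*(b - 4)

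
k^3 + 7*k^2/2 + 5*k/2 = k*(k + 1)*(k + 5/2)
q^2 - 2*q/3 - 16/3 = (q - 8/3)*(q + 2)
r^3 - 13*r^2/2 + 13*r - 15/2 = (r - 3)*(r - 5/2)*(r - 1)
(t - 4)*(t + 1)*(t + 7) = t^3 + 4*t^2 - 25*t - 28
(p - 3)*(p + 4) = p^2 + p - 12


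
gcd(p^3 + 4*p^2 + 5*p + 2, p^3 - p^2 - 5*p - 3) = p^2 + 2*p + 1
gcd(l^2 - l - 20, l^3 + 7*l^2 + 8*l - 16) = l + 4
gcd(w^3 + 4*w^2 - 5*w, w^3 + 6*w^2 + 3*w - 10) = w^2 + 4*w - 5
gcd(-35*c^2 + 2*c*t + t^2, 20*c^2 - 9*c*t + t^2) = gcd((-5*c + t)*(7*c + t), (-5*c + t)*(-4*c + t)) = -5*c + t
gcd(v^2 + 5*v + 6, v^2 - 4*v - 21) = v + 3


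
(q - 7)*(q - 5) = q^2 - 12*q + 35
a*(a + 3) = a^2 + 3*a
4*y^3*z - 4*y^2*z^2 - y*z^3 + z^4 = z*(-2*y + z)*(-y + z)*(2*y + z)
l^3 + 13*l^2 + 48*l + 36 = (l + 1)*(l + 6)^2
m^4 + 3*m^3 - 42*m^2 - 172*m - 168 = (m - 7)*(m + 2)^2*(m + 6)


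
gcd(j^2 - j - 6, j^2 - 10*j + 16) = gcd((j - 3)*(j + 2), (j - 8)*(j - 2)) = 1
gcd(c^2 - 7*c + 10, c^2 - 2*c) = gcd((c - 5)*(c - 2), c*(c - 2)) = c - 2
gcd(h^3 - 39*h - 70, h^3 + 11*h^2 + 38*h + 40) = h^2 + 7*h + 10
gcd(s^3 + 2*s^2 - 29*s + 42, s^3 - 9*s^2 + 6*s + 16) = s - 2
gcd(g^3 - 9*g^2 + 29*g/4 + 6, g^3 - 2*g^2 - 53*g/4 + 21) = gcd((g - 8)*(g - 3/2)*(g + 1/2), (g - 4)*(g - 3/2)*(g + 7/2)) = g - 3/2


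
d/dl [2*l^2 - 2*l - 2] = 4*l - 2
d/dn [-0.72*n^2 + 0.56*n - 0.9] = 0.56 - 1.44*n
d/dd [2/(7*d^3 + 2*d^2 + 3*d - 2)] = 2*(-21*d^2 - 4*d - 3)/(7*d^3 + 2*d^2 + 3*d - 2)^2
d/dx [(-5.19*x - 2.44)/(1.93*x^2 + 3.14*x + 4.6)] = (10.0167*x^2 + 9.4184*x - 16.2124)/(3.7249*x^4 + 12.1204*x^3 + 27.6156*x^2 + 28.888*x + 21.16)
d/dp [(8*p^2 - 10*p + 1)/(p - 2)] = (8*p^2 - 32*p + 19)/(p^2 - 4*p + 4)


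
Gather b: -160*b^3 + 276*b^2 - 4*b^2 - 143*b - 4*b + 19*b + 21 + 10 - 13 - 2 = -160*b^3 + 272*b^2 - 128*b + 16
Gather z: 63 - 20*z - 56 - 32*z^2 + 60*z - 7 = -32*z^2 + 40*z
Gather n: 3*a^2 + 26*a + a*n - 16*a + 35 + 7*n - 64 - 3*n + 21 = 3*a^2 + 10*a + n*(a + 4) - 8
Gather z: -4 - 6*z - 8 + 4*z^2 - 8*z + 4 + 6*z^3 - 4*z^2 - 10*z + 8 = 6*z^3 - 24*z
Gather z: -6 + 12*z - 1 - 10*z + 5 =2*z - 2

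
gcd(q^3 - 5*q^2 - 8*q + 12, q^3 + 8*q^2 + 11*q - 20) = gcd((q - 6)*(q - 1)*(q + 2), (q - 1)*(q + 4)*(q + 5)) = q - 1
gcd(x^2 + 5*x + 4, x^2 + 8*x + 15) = 1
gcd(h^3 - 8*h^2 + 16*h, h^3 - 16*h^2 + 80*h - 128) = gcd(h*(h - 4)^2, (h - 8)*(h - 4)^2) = h^2 - 8*h + 16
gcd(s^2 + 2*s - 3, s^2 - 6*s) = 1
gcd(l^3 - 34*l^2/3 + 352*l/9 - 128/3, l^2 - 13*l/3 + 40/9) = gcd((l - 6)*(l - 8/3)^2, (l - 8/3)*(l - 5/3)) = l - 8/3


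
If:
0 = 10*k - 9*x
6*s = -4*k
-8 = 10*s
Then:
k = 6/5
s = -4/5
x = 4/3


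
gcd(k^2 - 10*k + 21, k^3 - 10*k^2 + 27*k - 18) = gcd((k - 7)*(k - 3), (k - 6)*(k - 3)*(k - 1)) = k - 3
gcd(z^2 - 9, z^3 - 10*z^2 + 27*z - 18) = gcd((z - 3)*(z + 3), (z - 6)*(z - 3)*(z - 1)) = z - 3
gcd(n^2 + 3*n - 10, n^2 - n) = 1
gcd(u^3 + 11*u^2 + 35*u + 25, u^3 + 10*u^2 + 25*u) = u^2 + 10*u + 25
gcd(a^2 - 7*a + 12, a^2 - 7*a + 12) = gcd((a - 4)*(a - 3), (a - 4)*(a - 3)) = a^2 - 7*a + 12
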